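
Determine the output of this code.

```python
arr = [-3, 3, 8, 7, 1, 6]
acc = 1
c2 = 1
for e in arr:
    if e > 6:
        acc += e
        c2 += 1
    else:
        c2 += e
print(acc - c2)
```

e=-3: not >6; c2=-2
e=3: not >6; c2=1
e=8: >6, acc = 1+8 = 9; c2=2
e=7: >6, acc = 9+7 = 16; c2=3
e=1: not >6; c2=4
e=6: not >6; c2=10
acc-c2 = 16-10 = 6

6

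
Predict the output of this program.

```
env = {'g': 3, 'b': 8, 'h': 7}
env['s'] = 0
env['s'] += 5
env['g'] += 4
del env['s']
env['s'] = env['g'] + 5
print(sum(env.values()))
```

34

env['s'] = 0 → {'g': 3, 'b': 8, 'h': 7, 's': 0}
env['s'] = 0+5 = 5 → {'g': 3, 'b': 8, 'h': 7, 's': 5}
env['g'] = 3+4 = 7 → {'g': 7, 'b': 8, 'h': 7, 's': 5}
del 's' → {'g': 7, 'b': 8, 'h': 7}
env['s'] = env['g']+5 = 12 → {'g': 7, 'b': 8, 'h': 7, 's': 12}
sum of values = 34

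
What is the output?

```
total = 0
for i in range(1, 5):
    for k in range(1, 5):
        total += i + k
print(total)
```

80

i=1,k=1: total = 0+2 = 2
i=1,k=2: total = 2+3 = 5
i=1,k=3: total = 5+4 = 9
i=1,k=4: total = 9+5 = 14
i=2,k=1: total = 14+3 = 17
i=2,k=2: total = 17+4 = 21
i=2,k=3: total = 21+5 = 26
i=2,k=4: total = 26+6 = 32
i=3,k=1: total = 32+4 = 36
i=3,k=2: total = 36+5 = 41
i=3,k=3: total = 41+6 = 47
i=3,k=4: total = 47+7 = 54
i=4,k=1: total = 54+5 = 59
i=4,k=2: total = 59+6 = 65
i=4,k=3: total = 65+7 = 72
i=4,k=4: total = 72+8 = 80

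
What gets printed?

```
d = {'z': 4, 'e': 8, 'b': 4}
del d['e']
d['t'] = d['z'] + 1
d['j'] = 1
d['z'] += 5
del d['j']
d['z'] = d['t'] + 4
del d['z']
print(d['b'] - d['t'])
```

del 'e' → {'z': 4, 'b': 4}
d['t'] = d['z']+1 = 5 → {'z': 4, 'b': 4, 't': 5}
d['j'] = 1 → {'z': 4, 'b': 4, 't': 5, 'j': 1}
d['z'] = 4+5 = 9 → {'z': 9, 'b': 4, 't': 5, 'j': 1}
del 'j' → {'z': 9, 'b': 4, 't': 5}
d['z'] = d['t']+4 = 9 → {'z': 9, 'b': 4, 't': 5}
del 'z' → {'b': 4, 't': 5}
d['b']-d['t'] = 4-5 = -1

-1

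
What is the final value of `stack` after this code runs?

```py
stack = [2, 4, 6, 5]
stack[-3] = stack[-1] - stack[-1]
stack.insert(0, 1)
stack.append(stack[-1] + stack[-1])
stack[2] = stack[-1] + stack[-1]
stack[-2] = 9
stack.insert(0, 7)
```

stack[-3] = stack[-1]-stack[-1] = 5-5 = 0 → [2, 0, 6, 5]
insert 1 at 0 → [1, 2, 0, 6, 5]
append stack[-1]+stack[-1] = 5+5 = 10 → [1, 2, 0, 6, 5, 10]
stack[2] = stack[-1]+stack[-1] = 10+10 = 20 → [1, 2, 20, 6, 5, 10]
stack[-2] = 9 → [1, 2, 20, 6, 9, 10]
insert 7 at 0 → [7, 1, 2, 20, 6, 9, 10]

[7, 1, 2, 20, 6, 9, 10]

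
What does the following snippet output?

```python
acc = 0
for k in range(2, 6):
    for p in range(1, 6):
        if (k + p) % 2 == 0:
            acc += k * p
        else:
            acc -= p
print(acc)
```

k=2,p=1: odd sum, acc = 0-1 = -1
k=2,p=2: even sum, acc = (-1)+4 = 3
k=2,p=3: odd sum, acc = 3-3 = 0
k=2,p=4: even sum, acc = 0+8 = 8
k=2,p=5: odd sum, acc = 8-5 = 3
k=3,p=1: even sum, acc = 3+3 = 6
k=3,p=2: odd sum, acc = 6-2 = 4
k=3,p=3: even sum, acc = 4+9 = 13
k=3,p=4: odd sum, acc = 13-4 = 9
k=3,p=5: even sum, acc = 9+15 = 24
k=4,p=1: odd sum, acc = 24-1 = 23
k=4,p=2: even sum, acc = 23+8 = 31
k=4,p=3: odd sum, acc = 31-3 = 28
k=4,p=4: even sum, acc = 28+16 = 44
k=4,p=5: odd sum, acc = 44-5 = 39
k=5,p=1: even sum, acc = 39+5 = 44
k=5,p=2: odd sum, acc = 44-2 = 42
k=5,p=3: even sum, acc = 42+15 = 57
k=5,p=4: odd sum, acc = 57-4 = 53
k=5,p=5: even sum, acc = 53+25 = 78

78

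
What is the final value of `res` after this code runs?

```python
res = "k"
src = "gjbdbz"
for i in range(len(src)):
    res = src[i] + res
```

'zbdbjgk'

i=0: prepend 'g' → 'gk'
i=1: prepend 'j' → 'jgk'
i=2: prepend 'b' → 'bjgk'
i=3: prepend 'd' → 'dbjgk'
i=4: prepend 'b' → 'bdbjgk'
i=5: prepend 'z' → 'zbdbjgk'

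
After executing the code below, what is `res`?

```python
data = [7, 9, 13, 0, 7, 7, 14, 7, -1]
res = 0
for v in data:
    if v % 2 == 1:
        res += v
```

49

v=7: odd, res = 0+7 = 7
v=9: odd, res = 7+9 = 16
v=13: odd, res = 16+13 = 29
v=0: not odd
v=7: odd, res = 29+7 = 36
v=7: odd, res = 36+7 = 43
v=14: not odd
v=7: odd, res = 43+7 = 50
v=-1: odd, res = 50+(-1) = 49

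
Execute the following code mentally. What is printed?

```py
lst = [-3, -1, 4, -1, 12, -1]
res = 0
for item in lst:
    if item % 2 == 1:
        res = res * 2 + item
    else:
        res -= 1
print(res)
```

item=-3: odd, res = 0*2+(-3) = -3
item=-1: odd, res = (-3)*2+(-1) = -7
item=4: not odd, res = (-7)-1 = -8
item=-1: odd, res = (-8)*2+(-1) = -17
item=12: not odd, res = (-17)-1 = -18
item=-1: odd, res = (-18)*2+(-1) = -37

-37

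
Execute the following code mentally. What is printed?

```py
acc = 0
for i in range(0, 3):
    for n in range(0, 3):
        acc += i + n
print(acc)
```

i=0,n=0: acc = 0+0 = 0
i=0,n=1: acc = 0+1 = 1
i=0,n=2: acc = 1+2 = 3
i=1,n=0: acc = 3+1 = 4
i=1,n=1: acc = 4+2 = 6
i=1,n=2: acc = 6+3 = 9
i=2,n=0: acc = 9+2 = 11
i=2,n=1: acc = 11+3 = 14
i=2,n=2: acc = 14+4 = 18

18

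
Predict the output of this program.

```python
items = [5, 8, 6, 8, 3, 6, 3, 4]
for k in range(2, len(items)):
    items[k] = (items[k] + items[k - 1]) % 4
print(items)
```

k=2: items[2] = (6+8)%4 = 2 → [5, 8, 2, 8, 3, 6, 3, 4]
k=3: items[3] = (8+2)%4 = 2 → [5, 8, 2, 2, 3, 6, 3, 4]
k=4: items[4] = (3+2)%4 = 1 → [5, 8, 2, 2, 1, 6, 3, 4]
k=5: items[5] = (6+1)%4 = 3 → [5, 8, 2, 2, 1, 3, 3, 4]
k=6: items[6] = (3+3)%4 = 2 → [5, 8, 2, 2, 1, 3, 2, 4]
k=7: items[7] = (4+2)%4 = 2 → [5, 8, 2, 2, 1, 3, 2, 2]

[5, 8, 2, 2, 1, 3, 2, 2]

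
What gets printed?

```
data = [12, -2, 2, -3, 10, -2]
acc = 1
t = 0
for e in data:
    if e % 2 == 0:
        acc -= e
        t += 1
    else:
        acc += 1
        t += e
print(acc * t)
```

e=12: even, acc = 1-12 = -11; t=1
e=-2: even, acc = (-11)-(-2) = -9; t=2
e=2: even, acc = (-9)-2 = -11; t=3
e=-3: not even, acc = (-11)+1 = -10; t=0
e=10: even, acc = (-10)-10 = -20; t=1
e=-2: even, acc = (-20)-(-2) = -18; t=2
acc*t = (-18)*2 = -36

-36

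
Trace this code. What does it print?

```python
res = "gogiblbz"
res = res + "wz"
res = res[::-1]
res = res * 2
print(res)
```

zwzblbigogzwzblbigog

+ 'wz' → 'gogiblbzwz'
reverse → 'zwzblbigog'
repeat ×2 → 'zwzblbigogzwzblbigog'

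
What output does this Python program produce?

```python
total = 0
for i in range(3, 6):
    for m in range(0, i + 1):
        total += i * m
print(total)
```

i=3,m=0: total = 0+0 = 0
i=3,m=1: total = 0+3 = 3
i=3,m=2: total = 3+6 = 9
i=3,m=3: total = 9+9 = 18
i=4,m=0: total = 18+0 = 18
i=4,m=1: total = 18+4 = 22
i=4,m=2: total = 22+8 = 30
i=4,m=3: total = 30+12 = 42
i=4,m=4: total = 42+16 = 58
i=5,m=0: total = 58+0 = 58
i=5,m=1: total = 58+5 = 63
i=5,m=2: total = 63+10 = 73
i=5,m=3: total = 73+15 = 88
i=5,m=4: total = 88+20 = 108
i=5,m=5: total = 108+25 = 133

133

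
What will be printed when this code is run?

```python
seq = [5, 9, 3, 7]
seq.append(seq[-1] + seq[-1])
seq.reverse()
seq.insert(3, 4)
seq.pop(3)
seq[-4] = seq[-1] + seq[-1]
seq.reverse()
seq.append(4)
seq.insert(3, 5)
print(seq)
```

append seq[-1]+seq[-1] = 7+7 = 14 → [5, 9, 3, 7, 14]
reverse → [14, 7, 3, 9, 5]
insert 4 at 3 → [14, 7, 3, 4, 9, 5]
pop(3) removes 4 → [14, 7, 3, 9, 5]
seq[-4] = seq[-1]+seq[-1] = 5+5 = 10 → [14, 10, 3, 9, 5]
reverse → [5, 9, 3, 10, 14]
append 4 → [5, 9, 3, 10, 14, 4]
insert 5 at 3 → [5, 9, 3, 5, 10, 14, 4]

[5, 9, 3, 5, 10, 14, 4]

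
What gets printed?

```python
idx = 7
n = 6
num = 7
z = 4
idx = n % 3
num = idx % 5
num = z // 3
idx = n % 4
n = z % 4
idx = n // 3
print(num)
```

1

idx = 6%3 = 0
num = 0%5 = 0
num = 4//3 = 1
idx = 6%4 = 2
n = 4%4 = 0
idx = 0//3 = 0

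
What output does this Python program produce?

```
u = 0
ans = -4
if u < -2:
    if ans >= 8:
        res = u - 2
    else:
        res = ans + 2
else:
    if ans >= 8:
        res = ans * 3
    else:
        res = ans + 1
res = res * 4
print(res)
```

u=0, ans=-4
u < -2 is False; ans >= 8 is False
→ res = ans + 1 = -3
res = (-3)*4 = -12

-12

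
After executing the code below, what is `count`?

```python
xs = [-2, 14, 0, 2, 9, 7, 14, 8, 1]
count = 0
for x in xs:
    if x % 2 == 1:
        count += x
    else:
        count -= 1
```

11

x=-2: not odd, count = 0-1 = -1
x=14: not odd, count = (-1)-1 = -2
x=0: not odd, count = (-2)-1 = -3
x=2: not odd, count = (-3)-1 = -4
x=9: odd, count = (-4)+9 = 5
x=7: odd, count = 5+7 = 12
x=14: not odd, count = 12-1 = 11
x=8: not odd, count = 11-1 = 10
x=1: odd, count = 10+1 = 11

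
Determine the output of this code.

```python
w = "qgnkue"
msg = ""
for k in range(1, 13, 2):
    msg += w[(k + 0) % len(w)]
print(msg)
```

k=1: add w[1]='g' → 'g'
k=3: add w[3]='k' → 'gk'
k=5: add w[5]='e' → 'gke'
k=7: add w[1]='g' → 'gkeg'
k=9: add w[3]='k' → 'gkegk'
k=11: add w[5]='e' → 'gkegke'

gkegke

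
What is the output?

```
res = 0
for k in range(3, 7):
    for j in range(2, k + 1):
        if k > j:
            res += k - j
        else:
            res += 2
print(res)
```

28

k=3,j=2: 3>2, res = 0+1 = 1
k=3,j=3: not 3>3, res = 1+2 = 3
k=4,j=2: 4>2, res = 3+2 = 5
k=4,j=3: 4>3, res = 5+1 = 6
k=4,j=4: not 4>4, res = 6+2 = 8
k=5,j=2: 5>2, res = 8+3 = 11
k=5,j=3: 5>3, res = 11+2 = 13
k=5,j=4: 5>4, res = 13+1 = 14
k=5,j=5: not 5>5, res = 14+2 = 16
k=6,j=2: 6>2, res = 16+4 = 20
k=6,j=3: 6>3, res = 20+3 = 23
k=6,j=4: 6>4, res = 23+2 = 25
k=6,j=5: 6>5, res = 25+1 = 26
k=6,j=6: not 6>6, res = 26+2 = 28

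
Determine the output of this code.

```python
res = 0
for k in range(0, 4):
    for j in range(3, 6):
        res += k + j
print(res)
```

66

k=0,j=3: res = 0+3 = 3
k=0,j=4: res = 3+4 = 7
k=0,j=5: res = 7+5 = 12
k=1,j=3: res = 12+4 = 16
k=1,j=4: res = 16+5 = 21
k=1,j=5: res = 21+6 = 27
k=2,j=3: res = 27+5 = 32
k=2,j=4: res = 32+6 = 38
k=2,j=5: res = 38+7 = 45
k=3,j=3: res = 45+6 = 51
k=3,j=4: res = 51+7 = 58
k=3,j=5: res = 58+8 = 66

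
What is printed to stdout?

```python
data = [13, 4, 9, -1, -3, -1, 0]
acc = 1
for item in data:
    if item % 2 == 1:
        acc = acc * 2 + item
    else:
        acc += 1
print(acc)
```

item=13: odd, acc = 1*2+13 = 15
item=4: not odd, acc = 15+1 = 16
item=9: odd, acc = 16*2+9 = 41
item=-1: odd, acc = 41*2+(-1) = 81
item=-3: odd, acc = 81*2+(-3) = 159
item=-1: odd, acc = 159*2+(-1) = 317
item=0: not odd, acc = 317+1 = 318

318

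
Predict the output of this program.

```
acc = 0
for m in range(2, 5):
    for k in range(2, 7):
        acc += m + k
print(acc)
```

105

m=2,k=2: acc = 0+4 = 4
m=2,k=3: acc = 4+5 = 9
m=2,k=4: acc = 9+6 = 15
m=2,k=5: acc = 15+7 = 22
m=2,k=6: acc = 22+8 = 30
m=3,k=2: acc = 30+5 = 35
m=3,k=3: acc = 35+6 = 41
m=3,k=4: acc = 41+7 = 48
m=3,k=5: acc = 48+8 = 56
m=3,k=6: acc = 56+9 = 65
m=4,k=2: acc = 65+6 = 71
m=4,k=3: acc = 71+7 = 78
m=4,k=4: acc = 78+8 = 86
m=4,k=5: acc = 86+9 = 95
m=4,k=6: acc = 95+10 = 105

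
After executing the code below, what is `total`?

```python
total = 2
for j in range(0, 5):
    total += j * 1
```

12

j=0: total = 2+0*1 = 2
j=1: total = 2+1*1 = 3
j=2: total = 3+2*1 = 5
j=3: total = 5+3*1 = 8
j=4: total = 8+4*1 = 12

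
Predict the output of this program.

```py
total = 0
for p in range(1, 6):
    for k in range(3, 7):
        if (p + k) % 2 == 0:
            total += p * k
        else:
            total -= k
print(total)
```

p=1,k=3: even sum, total = 0+3 = 3
p=1,k=4: odd sum, total = 3-4 = -1
p=1,k=5: even sum, total = (-1)+5 = 4
p=1,k=6: odd sum, total = 4-6 = -2
p=2,k=3: odd sum, total = (-2)-3 = -5
p=2,k=4: even sum, total = (-5)+8 = 3
p=2,k=5: odd sum, total = 3-5 = -2
p=2,k=6: even sum, total = (-2)+12 = 10
p=3,k=3: even sum, total = 10+9 = 19
p=3,k=4: odd sum, total = 19-4 = 15
p=3,k=5: even sum, total = 15+15 = 30
p=3,k=6: odd sum, total = 30-6 = 24
p=4,k=3: odd sum, total = 24-3 = 21
p=4,k=4: even sum, total = 21+16 = 37
p=4,k=5: odd sum, total = 37-5 = 32
p=4,k=6: even sum, total = 32+24 = 56
p=5,k=3: even sum, total = 56+15 = 71
p=5,k=4: odd sum, total = 71-4 = 67
p=5,k=5: even sum, total = 67+25 = 92
p=5,k=6: odd sum, total = 92-6 = 86

86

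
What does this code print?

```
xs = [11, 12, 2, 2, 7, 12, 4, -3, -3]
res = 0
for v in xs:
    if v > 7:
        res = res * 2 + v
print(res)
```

80

v=11: >7, res = 0*2+11 = 11
v=12: >7, res = 11*2+12 = 34
v=2: not >7
v=2: not >7
v=7: not >7
v=12: >7, res = 34*2+12 = 80
v=4: not >7
v=-3: not >7
v=-3: not >7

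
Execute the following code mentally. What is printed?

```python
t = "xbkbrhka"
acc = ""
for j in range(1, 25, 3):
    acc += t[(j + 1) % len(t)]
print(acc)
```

j=1: add t[2]='k' → 'k'
j=4: add t[5]='h' → 'kh'
j=7: add t[0]='x' → 'khx'
j=10: add t[3]='b' → 'khxb'
j=13: add t[6]='k' → 'khxbk'
j=16: add t[1]='b' → 'khxbkb'
j=19: add t[4]='r' → 'khxbkbr'
j=22: add t[7]='a' → 'khxbkbra'

khxbkbra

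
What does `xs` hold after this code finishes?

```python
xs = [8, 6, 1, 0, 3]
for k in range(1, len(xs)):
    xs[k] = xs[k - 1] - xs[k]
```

k=1: xs[1] = 8-6 = 2 → [8, 2, 1, 0, 3]
k=2: xs[2] = 2-1 = 1 → [8, 2, 1, 0, 3]
k=3: xs[3] = 1-0 = 1 → [8, 2, 1, 1, 3]
k=4: xs[4] = 1-3 = -2 → [8, 2, 1, 1, -2]

[8, 2, 1, 1, -2]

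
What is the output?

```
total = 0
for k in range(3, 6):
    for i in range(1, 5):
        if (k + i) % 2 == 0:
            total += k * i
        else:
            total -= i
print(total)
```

k=3,i=1: even sum, total = 0+3 = 3
k=3,i=2: odd sum, total = 3-2 = 1
k=3,i=3: even sum, total = 1+9 = 10
k=3,i=4: odd sum, total = 10-4 = 6
k=4,i=1: odd sum, total = 6-1 = 5
k=4,i=2: even sum, total = 5+8 = 13
k=4,i=3: odd sum, total = 13-3 = 10
k=4,i=4: even sum, total = 10+16 = 26
k=5,i=1: even sum, total = 26+5 = 31
k=5,i=2: odd sum, total = 31-2 = 29
k=5,i=3: even sum, total = 29+15 = 44
k=5,i=4: odd sum, total = 44-4 = 40

40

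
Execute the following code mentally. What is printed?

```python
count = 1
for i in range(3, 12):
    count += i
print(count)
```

64

i=3: count = 1+3 = 4
i=4: count = 4+4 = 8
i=5: count = 8+5 = 13
i=6: count = 13+6 = 19
i=7: count = 19+7 = 26
i=8: count = 26+8 = 34
i=9: count = 34+9 = 43
i=10: count = 43+10 = 53
i=11: count = 53+11 = 64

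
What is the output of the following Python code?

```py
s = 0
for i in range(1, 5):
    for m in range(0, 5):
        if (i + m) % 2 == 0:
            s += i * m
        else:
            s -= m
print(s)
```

32

i=1,m=0: odd sum, s = 0-0 = 0
i=1,m=1: even sum, s = 0+1 = 1
i=1,m=2: odd sum, s = 1-2 = -1
i=1,m=3: even sum, s = (-1)+3 = 2
i=1,m=4: odd sum, s = 2-4 = -2
i=2,m=0: even sum, s = (-2)+0 = -2
i=2,m=1: odd sum, s = (-2)-1 = -3
i=2,m=2: even sum, s = (-3)+4 = 1
i=2,m=3: odd sum, s = 1-3 = -2
i=2,m=4: even sum, s = (-2)+8 = 6
i=3,m=0: odd sum, s = 6-0 = 6
i=3,m=1: even sum, s = 6+3 = 9
i=3,m=2: odd sum, s = 9-2 = 7
i=3,m=3: even sum, s = 7+9 = 16
i=3,m=4: odd sum, s = 16-4 = 12
i=4,m=0: even sum, s = 12+0 = 12
i=4,m=1: odd sum, s = 12-1 = 11
i=4,m=2: even sum, s = 11+8 = 19
i=4,m=3: odd sum, s = 19-3 = 16
i=4,m=4: even sum, s = 16+16 = 32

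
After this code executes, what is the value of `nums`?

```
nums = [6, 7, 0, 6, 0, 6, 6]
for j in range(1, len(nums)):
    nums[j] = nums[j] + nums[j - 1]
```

j=1: nums[1] = 7+6 = 13 → [6, 13, 0, 6, 0, 6, 6]
j=2: nums[2] = 0+13 = 13 → [6, 13, 13, 6, 0, 6, 6]
j=3: nums[3] = 6+13 = 19 → [6, 13, 13, 19, 0, 6, 6]
j=4: nums[4] = 0+19 = 19 → [6, 13, 13, 19, 19, 6, 6]
j=5: nums[5] = 6+19 = 25 → [6, 13, 13, 19, 19, 25, 6]
j=6: nums[6] = 6+25 = 31 → [6, 13, 13, 19, 19, 25, 31]

[6, 13, 13, 19, 19, 25, 31]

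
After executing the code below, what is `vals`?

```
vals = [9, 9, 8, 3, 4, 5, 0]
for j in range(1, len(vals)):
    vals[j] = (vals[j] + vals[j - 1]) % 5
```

[9, 3, 1, 4, 3, 3, 3]

j=1: vals[1] = (9+9)%5 = 3 → [9, 3, 8, 3, 4, 5, 0]
j=2: vals[2] = (8+3)%5 = 1 → [9, 3, 1, 3, 4, 5, 0]
j=3: vals[3] = (3+1)%5 = 4 → [9, 3, 1, 4, 4, 5, 0]
j=4: vals[4] = (4+4)%5 = 3 → [9, 3, 1, 4, 3, 5, 0]
j=5: vals[5] = (5+3)%5 = 3 → [9, 3, 1, 4, 3, 3, 0]
j=6: vals[6] = (0+3)%5 = 3 → [9, 3, 1, 4, 3, 3, 3]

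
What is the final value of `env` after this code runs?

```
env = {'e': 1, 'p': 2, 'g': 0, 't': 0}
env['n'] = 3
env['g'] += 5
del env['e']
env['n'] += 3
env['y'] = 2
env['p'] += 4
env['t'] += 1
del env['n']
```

env['n'] = 3 → {'e': 1, 'p': 2, 'g': 0, 't': 0, 'n': 3}
env['g'] = 0+5 = 5 → {'e': 1, 'p': 2, 'g': 5, 't': 0, 'n': 3}
del 'e' → {'p': 2, 'g': 5, 't': 0, 'n': 3}
env['n'] = 3+3 = 6 → {'p': 2, 'g': 5, 't': 0, 'n': 6}
env['y'] = 2 → {'p': 2, 'g': 5, 't': 0, 'n': 6, 'y': 2}
env['p'] = 2+4 = 6 → {'p': 6, 'g': 5, 't': 0, 'n': 6, 'y': 2}
env['t'] = 0+1 = 1 → {'p': 6, 'g': 5, 't': 1, 'n': 6, 'y': 2}
del 'n' → {'p': 6, 'g': 5, 't': 1, 'y': 2}

{'p': 6, 'g': 5, 't': 1, 'y': 2}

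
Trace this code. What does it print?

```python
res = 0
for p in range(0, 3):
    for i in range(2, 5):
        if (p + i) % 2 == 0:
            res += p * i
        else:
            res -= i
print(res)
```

p=0,i=2: even sum, res = 0+0 = 0
p=0,i=3: odd sum, res = 0-3 = -3
p=0,i=4: even sum, res = (-3)+0 = -3
p=1,i=2: odd sum, res = (-3)-2 = -5
p=1,i=3: even sum, res = (-5)+3 = -2
p=1,i=4: odd sum, res = (-2)-4 = -6
p=2,i=2: even sum, res = (-6)+4 = -2
p=2,i=3: odd sum, res = (-2)-3 = -5
p=2,i=4: even sum, res = (-5)+8 = 3

3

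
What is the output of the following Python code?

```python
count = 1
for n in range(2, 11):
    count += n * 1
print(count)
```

n=2: count = 1+2*1 = 3
n=3: count = 3+3*1 = 6
n=4: count = 6+4*1 = 10
n=5: count = 10+5*1 = 15
n=6: count = 15+6*1 = 21
n=7: count = 21+7*1 = 28
n=8: count = 28+8*1 = 36
n=9: count = 36+9*1 = 45
n=10: count = 45+10*1 = 55

55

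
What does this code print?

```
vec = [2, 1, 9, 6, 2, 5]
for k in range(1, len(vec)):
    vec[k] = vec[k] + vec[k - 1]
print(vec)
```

[2, 3, 12, 18, 20, 25]

k=1: vec[1] = 1+2 = 3 → [2, 3, 9, 6, 2, 5]
k=2: vec[2] = 9+3 = 12 → [2, 3, 12, 6, 2, 5]
k=3: vec[3] = 6+12 = 18 → [2, 3, 12, 18, 2, 5]
k=4: vec[4] = 2+18 = 20 → [2, 3, 12, 18, 20, 5]
k=5: vec[5] = 5+20 = 25 → [2, 3, 12, 18, 20, 25]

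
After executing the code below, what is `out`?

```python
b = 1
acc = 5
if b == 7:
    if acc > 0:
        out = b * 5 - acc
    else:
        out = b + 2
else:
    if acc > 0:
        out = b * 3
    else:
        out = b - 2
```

b=1, acc=5
b == 7 is False; acc > 0 is True
→ out = b * 3 = 3

3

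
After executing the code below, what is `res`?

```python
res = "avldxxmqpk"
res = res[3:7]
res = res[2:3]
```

'x'

slice [3:7] → 'dxxm'
slice [2:3] → 'x'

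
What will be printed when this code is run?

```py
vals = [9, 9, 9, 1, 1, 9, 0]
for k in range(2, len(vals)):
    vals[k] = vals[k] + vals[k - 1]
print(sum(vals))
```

k=2: vals[2] = 9+9 = 18 → [9, 9, 18, 1, 1, 9, 0]
k=3: vals[3] = 1+18 = 19 → [9, 9, 18, 19, 1, 9, 0]
k=4: vals[4] = 1+19 = 20 → [9, 9, 18, 19, 20, 9, 0]
k=5: vals[5] = 9+20 = 29 → [9, 9, 18, 19, 20, 29, 0]
k=6: vals[6] = 0+29 = 29 → [9, 9, 18, 19, 20, 29, 29]
sum = 133

133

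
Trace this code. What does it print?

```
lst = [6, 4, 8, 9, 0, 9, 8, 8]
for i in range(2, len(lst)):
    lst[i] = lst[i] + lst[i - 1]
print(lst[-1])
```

46

i=2: lst[2] = 8+4 = 12 → [6, 4, 12, 9, 0, 9, 8, 8]
i=3: lst[3] = 9+12 = 21 → [6, 4, 12, 21, 0, 9, 8, 8]
i=4: lst[4] = 0+21 = 21 → [6, 4, 12, 21, 21, 9, 8, 8]
i=5: lst[5] = 9+21 = 30 → [6, 4, 12, 21, 21, 30, 8, 8]
i=6: lst[6] = 8+30 = 38 → [6, 4, 12, 21, 21, 30, 38, 8]
i=7: lst[7] = 8+38 = 46 → [6, 4, 12, 21, 21, 30, 38, 46]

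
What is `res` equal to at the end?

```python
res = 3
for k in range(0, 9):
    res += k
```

39

k=0: res = 3+0 = 3
k=1: res = 3+1 = 4
k=2: res = 4+2 = 6
k=3: res = 6+3 = 9
k=4: res = 9+4 = 13
k=5: res = 13+5 = 18
k=6: res = 18+6 = 24
k=7: res = 24+7 = 31
k=8: res = 31+8 = 39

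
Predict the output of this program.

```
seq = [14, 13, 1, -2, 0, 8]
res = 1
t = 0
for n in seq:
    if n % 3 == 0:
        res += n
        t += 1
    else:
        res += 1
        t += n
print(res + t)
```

41

n=14: not %3==0, res = 1+1 = 2; t=14
n=13: not %3==0, res = 2+1 = 3; t=27
n=1: not %3==0, res = 3+1 = 4; t=28
n=-2: not %3==0, res = 4+1 = 5; t=26
n=0: %3==0, res = 5+0 = 5; t=27
n=8: not %3==0, res = 5+1 = 6; t=35
res+t = 6+35 = 41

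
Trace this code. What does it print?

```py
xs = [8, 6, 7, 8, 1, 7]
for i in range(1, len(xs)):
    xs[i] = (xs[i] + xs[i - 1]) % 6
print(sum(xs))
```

19

i=1: xs[1] = (6+8)%6 = 2 → [8, 2, 7, 8, 1, 7]
i=2: xs[2] = (7+2)%6 = 3 → [8, 2, 3, 8, 1, 7]
i=3: xs[3] = (8+3)%6 = 5 → [8, 2, 3, 5, 1, 7]
i=4: xs[4] = (1+5)%6 = 0 → [8, 2, 3, 5, 0, 7]
i=5: xs[5] = (7+0)%6 = 1 → [8, 2, 3, 5, 0, 1]
sum = 19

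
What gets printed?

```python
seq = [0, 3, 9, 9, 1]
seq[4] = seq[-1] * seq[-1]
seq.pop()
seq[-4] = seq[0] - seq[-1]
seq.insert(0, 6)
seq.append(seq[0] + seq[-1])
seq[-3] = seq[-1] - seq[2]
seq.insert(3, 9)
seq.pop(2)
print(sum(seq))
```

42

seq[4] = seq[-1]*seq[-1] = 1*1 = 1 → [0, 3, 9, 9, 1]
pop() removes 1 → [0, 3, 9, 9]
seq[-4] = seq[0]-seq[-1] = 0-9 = -9 → [-9, 3, 9, 9]
insert 6 at 0 → [6, -9, 3, 9, 9]
append seq[0]+seq[-1] = 6+9 = 15 → [6, -9, 3, 9, 9, 15]
seq[-3] = seq[-1]-seq[2] = 15-3 = 12 → [6, -9, 3, 12, 9, 15]
insert 9 at 3 → [6, -9, 3, 9, 12, 9, 15]
pop(2) removes 3 → [6, -9, 9, 12, 9, 15]
sum = 42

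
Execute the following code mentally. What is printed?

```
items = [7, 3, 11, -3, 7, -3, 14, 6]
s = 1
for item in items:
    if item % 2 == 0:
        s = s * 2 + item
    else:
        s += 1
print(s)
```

62

item=7: not even, s = 1+1 = 2
item=3: not even, s = 2+1 = 3
item=11: not even, s = 3+1 = 4
item=-3: not even, s = 4+1 = 5
item=7: not even, s = 5+1 = 6
item=-3: not even, s = 6+1 = 7
item=14: even, s = 7*2+14 = 28
item=6: even, s = 28*2+6 = 62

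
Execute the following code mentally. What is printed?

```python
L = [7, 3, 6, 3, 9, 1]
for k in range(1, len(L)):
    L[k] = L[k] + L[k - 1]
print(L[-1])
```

k=1: L[1] = 3+7 = 10 → [7, 10, 6, 3, 9, 1]
k=2: L[2] = 6+10 = 16 → [7, 10, 16, 3, 9, 1]
k=3: L[3] = 3+16 = 19 → [7, 10, 16, 19, 9, 1]
k=4: L[4] = 9+19 = 28 → [7, 10, 16, 19, 28, 1]
k=5: L[5] = 1+28 = 29 → [7, 10, 16, 19, 28, 29]

29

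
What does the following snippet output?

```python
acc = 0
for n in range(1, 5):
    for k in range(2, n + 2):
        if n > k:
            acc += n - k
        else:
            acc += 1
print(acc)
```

n=1,k=2: not 1>2, acc = 0+1 = 1
n=2,k=2: not 2>2, acc = 1+1 = 2
n=2,k=3: not 2>3, acc = 2+1 = 3
n=3,k=2: 3>2, acc = 3+1 = 4
n=3,k=3: not 3>3, acc = 4+1 = 5
n=3,k=4: not 3>4, acc = 5+1 = 6
n=4,k=2: 4>2, acc = 6+2 = 8
n=4,k=3: 4>3, acc = 8+1 = 9
n=4,k=4: not 4>4, acc = 9+1 = 10
n=4,k=5: not 4>5, acc = 10+1 = 11

11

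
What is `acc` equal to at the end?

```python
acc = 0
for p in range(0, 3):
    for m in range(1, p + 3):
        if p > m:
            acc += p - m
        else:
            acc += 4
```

p=0,m=1: not 0>1, acc = 0+4 = 4
p=0,m=2: not 0>2, acc = 4+4 = 8
p=1,m=1: not 1>1, acc = 8+4 = 12
p=1,m=2: not 1>2, acc = 12+4 = 16
p=1,m=3: not 1>3, acc = 16+4 = 20
p=2,m=1: 2>1, acc = 20+1 = 21
p=2,m=2: not 2>2, acc = 21+4 = 25
p=2,m=3: not 2>3, acc = 25+4 = 29
p=2,m=4: not 2>4, acc = 29+4 = 33

33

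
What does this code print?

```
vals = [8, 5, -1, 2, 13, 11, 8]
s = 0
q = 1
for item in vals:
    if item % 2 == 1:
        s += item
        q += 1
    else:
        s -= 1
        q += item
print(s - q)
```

2

item=8: not odd, s = 0-1 = -1; q=9
item=5: odd, s = (-1)+5 = 4; q=10
item=-1: odd, s = 4+(-1) = 3; q=11
item=2: not odd, s = 3-1 = 2; q=13
item=13: odd, s = 2+13 = 15; q=14
item=11: odd, s = 15+11 = 26; q=15
item=8: not odd, s = 26-1 = 25; q=23
s-q = 25-23 = 2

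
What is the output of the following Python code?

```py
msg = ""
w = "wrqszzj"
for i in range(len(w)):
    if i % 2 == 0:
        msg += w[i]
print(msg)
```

wqzj

i=0: add 'w' → 'w'
i=1: skip
i=2: add 'q' → 'wq'
i=3: skip
i=4: add 'z' → 'wqz'
i=5: skip
i=6: add 'j' → 'wqzj'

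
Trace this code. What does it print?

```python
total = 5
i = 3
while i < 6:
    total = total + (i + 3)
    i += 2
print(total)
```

19

i=3: total = 5+6 = 11
i=5: total = 11+8 = 19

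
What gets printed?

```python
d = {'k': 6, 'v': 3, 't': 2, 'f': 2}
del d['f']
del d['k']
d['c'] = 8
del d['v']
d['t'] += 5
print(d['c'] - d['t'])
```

del 'f' → {'k': 6, 'v': 3, 't': 2}
del 'k' → {'v': 3, 't': 2}
d['c'] = 8 → {'v': 3, 't': 2, 'c': 8}
del 'v' → {'t': 2, 'c': 8}
d['t'] = 2+5 = 7 → {'t': 7, 'c': 8}
d['c']-d['t'] = 8-7 = 1

1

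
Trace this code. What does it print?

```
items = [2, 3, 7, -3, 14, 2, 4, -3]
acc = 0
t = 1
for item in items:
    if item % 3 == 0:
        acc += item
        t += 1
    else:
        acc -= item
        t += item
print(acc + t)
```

item=2: not %3==0, acc = 0-2 = -2; t=3
item=3: %3==0, acc = (-2)+3 = 1; t=4
item=7: not %3==0, acc = 1-7 = -6; t=11
item=-3: %3==0, acc = (-6)+(-3) = -9; t=12
item=14: not %3==0, acc = (-9)-14 = -23; t=26
item=2: not %3==0, acc = (-23)-2 = -25; t=28
item=4: not %3==0, acc = (-25)-4 = -29; t=32
item=-3: %3==0, acc = (-29)+(-3) = -32; t=33
acc+t = (-32)+33 = 1

1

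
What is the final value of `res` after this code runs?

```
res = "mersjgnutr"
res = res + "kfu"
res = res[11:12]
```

+ 'kfu' → 'mersjgnutrkfu'
slice [11:12] → 'f'

'f'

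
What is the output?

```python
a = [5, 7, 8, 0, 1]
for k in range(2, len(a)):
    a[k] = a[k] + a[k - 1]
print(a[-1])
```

16

k=2: a[2] = 8+7 = 15 → [5, 7, 15, 0, 1]
k=3: a[3] = 0+15 = 15 → [5, 7, 15, 15, 1]
k=4: a[4] = 1+15 = 16 → [5, 7, 15, 15, 16]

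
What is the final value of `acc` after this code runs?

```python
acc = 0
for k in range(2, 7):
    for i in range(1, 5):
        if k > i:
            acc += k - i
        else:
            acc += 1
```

40

k=2,i=1: 2>1, acc = 0+1 = 1
k=2,i=2: not 2>2, acc = 1+1 = 2
k=2,i=3: not 2>3, acc = 2+1 = 3
k=2,i=4: not 2>4, acc = 3+1 = 4
k=3,i=1: 3>1, acc = 4+2 = 6
k=3,i=2: 3>2, acc = 6+1 = 7
k=3,i=3: not 3>3, acc = 7+1 = 8
k=3,i=4: not 3>4, acc = 8+1 = 9
k=4,i=1: 4>1, acc = 9+3 = 12
k=4,i=2: 4>2, acc = 12+2 = 14
k=4,i=3: 4>3, acc = 14+1 = 15
k=4,i=4: not 4>4, acc = 15+1 = 16
k=5,i=1: 5>1, acc = 16+4 = 20
k=5,i=2: 5>2, acc = 20+3 = 23
k=5,i=3: 5>3, acc = 23+2 = 25
k=5,i=4: 5>4, acc = 25+1 = 26
k=6,i=1: 6>1, acc = 26+5 = 31
k=6,i=2: 6>2, acc = 31+4 = 35
k=6,i=3: 6>3, acc = 35+3 = 38
k=6,i=4: 6>4, acc = 38+2 = 40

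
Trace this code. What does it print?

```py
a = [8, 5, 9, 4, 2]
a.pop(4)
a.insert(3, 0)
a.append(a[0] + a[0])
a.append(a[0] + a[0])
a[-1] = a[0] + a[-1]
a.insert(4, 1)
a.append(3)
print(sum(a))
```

pop(4) removes 2 → [8, 5, 9, 4]
insert 0 at 3 → [8, 5, 9, 0, 4]
append a[0]+a[0] = 8+8 = 16 → [8, 5, 9, 0, 4, 16]
append a[0]+a[0] = 8+8 = 16 → [8, 5, 9, 0, 4, 16, 16]
a[-1] = a[0]+a[-1] = 8+16 = 24 → [8, 5, 9, 0, 4, 16, 24]
insert 1 at 4 → [8, 5, 9, 0, 1, 4, 16, 24]
append 3 → [8, 5, 9, 0, 1, 4, 16, 24, 3]
sum = 70

70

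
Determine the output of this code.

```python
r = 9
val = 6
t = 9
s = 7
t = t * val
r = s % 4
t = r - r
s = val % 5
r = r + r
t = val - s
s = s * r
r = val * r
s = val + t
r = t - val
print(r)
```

-1

t = 9*6 = 54
r = 7%4 = 3
t = 3-3 = 0
s = 6%5 = 1
r = 3+3 = 6
t = 6-1 = 5
s = 1*6 = 6
r = 6*6 = 36
s = 6+5 = 11
r = 5-6 = -1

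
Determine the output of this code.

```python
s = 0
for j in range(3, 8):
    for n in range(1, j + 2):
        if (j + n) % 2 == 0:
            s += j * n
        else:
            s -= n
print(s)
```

j=3,n=1: even sum, s = 0+3 = 3
j=3,n=2: odd sum, s = 3-2 = 1
j=3,n=3: even sum, s = 1+9 = 10
j=3,n=4: odd sum, s = 10-4 = 6
j=4,n=1: odd sum, s = 6-1 = 5
j=4,n=2: even sum, s = 5+8 = 13
j=4,n=3: odd sum, s = 13-3 = 10
j=4,n=4: even sum, s = 10+16 = 26
j=4,n=5: odd sum, s = 26-5 = 21
j=5,n=1: even sum, s = 21+5 = 26
j=5,n=2: odd sum, s = 26-2 = 24
j=5,n=3: even sum, s = 24+15 = 39
j=5,n=4: odd sum, s = 39-4 = 35
j=5,n=5: even sum, s = 35+25 = 60
j=5,n=6: odd sum, s = 60-6 = 54
j=6,n=1: odd sum, s = 54-1 = 53
j=6,n=2: even sum, s = 53+12 = 65
j=6,n=3: odd sum, s = 65-3 = 62
j=6,n=4: even sum, s = 62+24 = 86
j=6,n=5: odd sum, s = 86-5 = 81
j=6,n=6: even sum, s = 81+36 = 117
j=6,n=7: odd sum, s = 117-7 = 110
j=7,n=1: even sum, s = 110+7 = 117
j=7,n=2: odd sum, s = 117-2 = 115
j=7,n=3: even sum, s = 115+21 = 136
j=7,n=4: odd sum, s = 136-4 = 132
j=7,n=5: even sum, s = 132+35 = 167
j=7,n=6: odd sum, s = 167-6 = 161
j=7,n=7: even sum, s = 161+49 = 210
j=7,n=8: odd sum, s = 210-8 = 202

202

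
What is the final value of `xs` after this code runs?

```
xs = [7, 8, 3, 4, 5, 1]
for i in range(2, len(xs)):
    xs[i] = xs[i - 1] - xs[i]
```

i=2: xs[2] = 8-3 = 5 → [7, 8, 5, 4, 5, 1]
i=3: xs[3] = 5-4 = 1 → [7, 8, 5, 1, 5, 1]
i=4: xs[4] = 1-5 = -4 → [7, 8, 5, 1, -4, 1]
i=5: xs[5] = (-4)-1 = -5 → [7, 8, 5, 1, -4, -5]

[7, 8, 5, 1, -4, -5]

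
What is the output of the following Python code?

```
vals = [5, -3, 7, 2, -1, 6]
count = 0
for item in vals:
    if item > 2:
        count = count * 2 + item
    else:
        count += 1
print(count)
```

48

item=5: >2, count = 0*2+5 = 5
item=-3: not >2, count = 5+1 = 6
item=7: >2, count = 6*2+7 = 19
item=2: not >2, count = 19+1 = 20
item=-1: not >2, count = 20+1 = 21
item=6: >2, count = 21*2+6 = 48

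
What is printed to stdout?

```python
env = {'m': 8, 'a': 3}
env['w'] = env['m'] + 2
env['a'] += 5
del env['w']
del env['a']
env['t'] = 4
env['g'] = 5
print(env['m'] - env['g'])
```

3

env['w'] = env['m']+2 = 10 → {'m': 8, 'a': 3, 'w': 10}
env['a'] = 3+5 = 8 → {'m': 8, 'a': 8, 'w': 10}
del 'w' → {'m': 8, 'a': 8}
del 'a' → {'m': 8}
env['t'] = 4 → {'m': 8, 't': 4}
env['g'] = 5 → {'m': 8, 't': 4, 'g': 5}
env['m']-env['g'] = 8-5 = 3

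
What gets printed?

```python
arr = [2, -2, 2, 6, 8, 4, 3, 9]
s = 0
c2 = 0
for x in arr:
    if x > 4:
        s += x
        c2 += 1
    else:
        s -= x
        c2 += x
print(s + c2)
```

26

x=2: not >4, s = 0-2 = -2; c2=2
x=-2: not >4, s = (-2)-(-2) = 0; c2=0
x=2: not >4, s = 0-2 = -2; c2=2
x=6: >4, s = (-2)+6 = 4; c2=3
x=8: >4, s = 4+8 = 12; c2=4
x=4: not >4, s = 12-4 = 8; c2=8
x=3: not >4, s = 8-3 = 5; c2=11
x=9: >4, s = 5+9 = 14; c2=12
s+c2 = 14+12 = 26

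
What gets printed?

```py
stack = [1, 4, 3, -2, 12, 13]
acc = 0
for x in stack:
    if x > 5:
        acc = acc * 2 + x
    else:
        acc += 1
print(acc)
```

53

x=1: not >5, acc = 0+1 = 1
x=4: not >5, acc = 1+1 = 2
x=3: not >5, acc = 2+1 = 3
x=-2: not >5, acc = 3+1 = 4
x=12: >5, acc = 4*2+12 = 20
x=13: >5, acc = 20*2+13 = 53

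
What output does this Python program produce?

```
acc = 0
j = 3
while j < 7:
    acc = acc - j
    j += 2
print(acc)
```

-8

j=3: acc = 0-3 = -3
j=5: acc = (-3)-5 = -8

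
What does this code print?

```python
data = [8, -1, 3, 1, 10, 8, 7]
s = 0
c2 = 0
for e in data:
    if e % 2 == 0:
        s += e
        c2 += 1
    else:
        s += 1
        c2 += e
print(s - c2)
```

e=8: even, s = 0+8 = 8; c2=1
e=-1: not even, s = 8+1 = 9; c2=0
e=3: not even, s = 9+1 = 10; c2=3
e=1: not even, s = 10+1 = 11; c2=4
e=10: even, s = 11+10 = 21; c2=5
e=8: even, s = 21+8 = 29; c2=6
e=7: not even, s = 29+1 = 30; c2=13
s-c2 = 30-13 = 17

17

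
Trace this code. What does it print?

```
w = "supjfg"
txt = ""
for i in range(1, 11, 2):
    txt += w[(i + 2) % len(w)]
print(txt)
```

i=1: add w[3]='j' → 'j'
i=3: add w[5]='g' → 'jg'
i=5: add w[1]='u' → 'jgu'
i=7: add w[3]='j' → 'jguj'
i=9: add w[5]='g' → 'jgujg'

jgujg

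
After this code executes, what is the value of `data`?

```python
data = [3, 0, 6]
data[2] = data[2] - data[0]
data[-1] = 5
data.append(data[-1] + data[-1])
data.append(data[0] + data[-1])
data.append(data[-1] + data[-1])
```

[3, 0, 5, 10, 13, 26]

data[2] = data[2]-data[0] = 6-3 = 3 → [3, 0, 3]
data[-1] = 5 → [3, 0, 5]
append data[-1]+data[-1] = 5+5 = 10 → [3, 0, 5, 10]
append data[0]+data[-1] = 3+10 = 13 → [3, 0, 5, 10, 13]
append data[-1]+data[-1] = 13+13 = 26 → [3, 0, 5, 10, 13, 26]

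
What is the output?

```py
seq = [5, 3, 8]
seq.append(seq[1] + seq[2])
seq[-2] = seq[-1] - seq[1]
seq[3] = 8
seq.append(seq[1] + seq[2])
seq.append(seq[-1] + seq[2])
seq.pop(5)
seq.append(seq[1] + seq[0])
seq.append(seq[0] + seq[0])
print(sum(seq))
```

append seq[1]+seq[2] = 3+8 = 11 → [5, 3, 8, 11]
seq[-2] = seq[-1]-seq[1] = 11-3 = 8 → [5, 3, 8, 11]
seq[3] = 8 → [5, 3, 8, 8]
append seq[1]+seq[2] = 3+8 = 11 → [5, 3, 8, 8, 11]
append seq[-1]+seq[2] = 11+8 = 19 → [5, 3, 8, 8, 11, 19]
pop(5) removes 19 → [5, 3, 8, 8, 11]
append seq[1]+seq[0] = 3+5 = 8 → [5, 3, 8, 8, 11, 8]
append seq[0]+seq[0] = 5+5 = 10 → [5, 3, 8, 8, 11, 8, 10]
sum = 53

53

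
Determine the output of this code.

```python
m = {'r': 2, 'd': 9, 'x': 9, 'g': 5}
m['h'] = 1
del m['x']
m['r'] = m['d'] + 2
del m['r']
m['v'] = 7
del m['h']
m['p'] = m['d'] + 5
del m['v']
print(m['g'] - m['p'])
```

-9

m['h'] = 1 → {'r': 2, 'd': 9, 'x': 9, 'g': 5, 'h': 1}
del 'x' → {'r': 2, 'd': 9, 'g': 5, 'h': 1}
m['r'] = m['d']+2 = 11 → {'r': 11, 'd': 9, 'g': 5, 'h': 1}
del 'r' → {'d': 9, 'g': 5, 'h': 1}
m['v'] = 7 → {'d': 9, 'g': 5, 'h': 1, 'v': 7}
del 'h' → {'d': 9, 'g': 5, 'v': 7}
m['p'] = m['d']+5 = 14 → {'d': 9, 'g': 5, 'v': 7, 'p': 14}
del 'v' → {'d': 9, 'g': 5, 'p': 14}
m['g']-m['p'] = 5-14 = -9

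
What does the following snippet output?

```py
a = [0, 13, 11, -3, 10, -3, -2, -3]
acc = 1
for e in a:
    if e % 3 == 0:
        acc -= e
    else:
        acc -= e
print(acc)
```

-22

e=0: %3==0, acc = 1-0 = 1
e=13: not %3==0, acc = 1-13 = -12
e=11: not %3==0, acc = (-12)-11 = -23
e=-3: %3==0, acc = (-23)-(-3) = -20
e=10: not %3==0, acc = (-20)-10 = -30
e=-3: %3==0, acc = (-30)-(-3) = -27
e=-2: not %3==0, acc = (-27)-(-2) = -25
e=-3: %3==0, acc = (-25)-(-3) = -22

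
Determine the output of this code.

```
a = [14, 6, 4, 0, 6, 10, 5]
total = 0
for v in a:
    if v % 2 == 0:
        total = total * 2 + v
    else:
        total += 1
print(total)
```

599

v=14: even, total = 0*2+14 = 14
v=6: even, total = 14*2+6 = 34
v=4: even, total = 34*2+4 = 72
v=0: even, total = 72*2+0 = 144
v=6: even, total = 144*2+6 = 294
v=10: even, total = 294*2+10 = 598
v=5: not even, total = 598+1 = 599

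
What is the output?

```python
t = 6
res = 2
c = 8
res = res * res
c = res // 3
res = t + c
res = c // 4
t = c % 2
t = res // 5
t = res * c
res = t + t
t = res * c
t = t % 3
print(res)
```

res = 2*2 = 4
c = 4//3 = 1
res = 6+1 = 7
res = 1//4 = 0
t = 1%2 = 1
t = 0//5 = 0
t = 0*1 = 0
res = 0+0 = 0
t = 0*1 = 0
t = 0%3 = 0

0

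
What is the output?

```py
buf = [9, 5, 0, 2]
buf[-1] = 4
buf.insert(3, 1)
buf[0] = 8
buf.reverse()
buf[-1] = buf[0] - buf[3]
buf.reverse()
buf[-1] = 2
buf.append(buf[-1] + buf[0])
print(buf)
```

[-1, 5, 0, 1, 2, 1]

buf[-1] = 4 → [9, 5, 0, 4]
insert 1 at 3 → [9, 5, 0, 1, 4]
buf[0] = 8 → [8, 5, 0, 1, 4]
reverse → [4, 1, 0, 5, 8]
buf[-1] = buf[0]-buf[3] = 4-5 = -1 → [4, 1, 0, 5, -1]
reverse → [-1, 5, 0, 1, 4]
buf[-1] = 2 → [-1, 5, 0, 1, 2]
append buf[-1]+buf[0] = 2+(-1) = 1 → [-1, 5, 0, 1, 2, 1]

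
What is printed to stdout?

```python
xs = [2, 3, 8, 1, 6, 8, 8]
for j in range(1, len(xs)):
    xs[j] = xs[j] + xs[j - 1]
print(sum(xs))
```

j=1: xs[1] = 3+2 = 5 → [2, 5, 8, 1, 6, 8, 8]
j=2: xs[2] = 8+5 = 13 → [2, 5, 13, 1, 6, 8, 8]
j=3: xs[3] = 1+13 = 14 → [2, 5, 13, 14, 6, 8, 8]
j=4: xs[4] = 6+14 = 20 → [2, 5, 13, 14, 20, 8, 8]
j=5: xs[5] = 8+20 = 28 → [2, 5, 13, 14, 20, 28, 8]
j=6: xs[6] = 8+28 = 36 → [2, 5, 13, 14, 20, 28, 36]
sum = 118

118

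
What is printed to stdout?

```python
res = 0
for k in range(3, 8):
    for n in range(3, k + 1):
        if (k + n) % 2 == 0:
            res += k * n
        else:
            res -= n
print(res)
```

205

k=3,n=3: even sum, res = 0+9 = 9
k=4,n=3: odd sum, res = 9-3 = 6
k=4,n=4: even sum, res = 6+16 = 22
k=5,n=3: even sum, res = 22+15 = 37
k=5,n=4: odd sum, res = 37-4 = 33
k=5,n=5: even sum, res = 33+25 = 58
k=6,n=3: odd sum, res = 58-3 = 55
k=6,n=4: even sum, res = 55+24 = 79
k=6,n=5: odd sum, res = 79-5 = 74
k=6,n=6: even sum, res = 74+36 = 110
k=7,n=3: even sum, res = 110+21 = 131
k=7,n=4: odd sum, res = 131-4 = 127
k=7,n=5: even sum, res = 127+35 = 162
k=7,n=6: odd sum, res = 162-6 = 156
k=7,n=7: even sum, res = 156+49 = 205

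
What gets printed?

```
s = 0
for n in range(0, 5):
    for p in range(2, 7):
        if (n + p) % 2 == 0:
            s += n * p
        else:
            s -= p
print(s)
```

n=0,p=2: even sum, s = 0+0 = 0
n=0,p=3: odd sum, s = 0-3 = -3
n=0,p=4: even sum, s = (-3)+0 = -3
n=0,p=5: odd sum, s = (-3)-5 = -8
n=0,p=6: even sum, s = (-8)+0 = -8
n=1,p=2: odd sum, s = (-8)-2 = -10
n=1,p=3: even sum, s = (-10)+3 = -7
n=1,p=4: odd sum, s = (-7)-4 = -11
n=1,p=5: even sum, s = (-11)+5 = -6
n=1,p=6: odd sum, s = (-6)-6 = -12
n=2,p=2: even sum, s = (-12)+4 = -8
n=2,p=3: odd sum, s = (-8)-3 = -11
n=2,p=4: even sum, s = (-11)+8 = -3
n=2,p=5: odd sum, s = (-3)-5 = -8
n=2,p=6: even sum, s = (-8)+12 = 4
n=3,p=2: odd sum, s = 4-2 = 2
n=3,p=3: even sum, s = 2+9 = 11
n=3,p=4: odd sum, s = 11-4 = 7
n=3,p=5: even sum, s = 7+15 = 22
n=3,p=6: odd sum, s = 22-6 = 16
n=4,p=2: even sum, s = 16+8 = 24
n=4,p=3: odd sum, s = 24-3 = 21
n=4,p=4: even sum, s = 21+16 = 37
n=4,p=5: odd sum, s = 37-5 = 32
n=4,p=6: even sum, s = 32+24 = 56

56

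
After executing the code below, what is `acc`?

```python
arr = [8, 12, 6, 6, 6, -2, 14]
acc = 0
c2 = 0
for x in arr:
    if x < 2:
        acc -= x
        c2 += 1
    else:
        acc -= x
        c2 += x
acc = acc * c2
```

x=8: not <2, acc = 0-8 = -8; c2=8
x=12: not <2, acc = (-8)-12 = -20; c2=20
x=6: not <2, acc = (-20)-6 = -26; c2=26
x=6: not <2, acc = (-26)-6 = -32; c2=32
x=6: not <2, acc = (-32)-6 = -38; c2=38
x=-2: <2, acc = (-38)-(-2) = -36; c2=39
x=14: not <2, acc = (-36)-14 = -50; c2=53
acc*c2 = (-50)*53 = -2650

-2650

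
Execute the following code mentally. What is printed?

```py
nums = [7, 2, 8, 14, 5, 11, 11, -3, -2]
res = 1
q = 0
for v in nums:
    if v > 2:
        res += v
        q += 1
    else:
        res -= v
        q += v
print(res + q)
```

v=7: >2, res = 1+7 = 8; q=1
v=2: not >2, res = 8-2 = 6; q=3
v=8: >2, res = 6+8 = 14; q=4
v=14: >2, res = 14+14 = 28; q=5
v=5: >2, res = 28+5 = 33; q=6
v=11: >2, res = 33+11 = 44; q=7
v=11: >2, res = 44+11 = 55; q=8
v=-3: not >2, res = 55-(-3) = 58; q=5
v=-2: not >2, res = 58-(-2) = 60; q=3
res+q = 60+3 = 63

63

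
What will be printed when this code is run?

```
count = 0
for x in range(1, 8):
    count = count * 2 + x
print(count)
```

247

x=1: count = 0*2+1 = 1
x=2: count = 1*2+2 = 4
x=3: count = 4*2+3 = 11
x=4: count = 11*2+4 = 26
x=5: count = 26*2+5 = 57
x=6: count = 57*2+6 = 120
x=7: count = 120*2+7 = 247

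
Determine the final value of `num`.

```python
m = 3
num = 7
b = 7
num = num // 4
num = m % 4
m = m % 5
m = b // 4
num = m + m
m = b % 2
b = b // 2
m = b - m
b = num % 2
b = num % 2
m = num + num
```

2

num = 7//4 = 1
num = 3%4 = 3
m = 3%5 = 3
m = 7//4 = 1
num = 1+1 = 2
m = 7%2 = 1
b = 7//2 = 3
m = 3-1 = 2
b = 2%2 = 0
b = 2%2 = 0
m = 2+2 = 4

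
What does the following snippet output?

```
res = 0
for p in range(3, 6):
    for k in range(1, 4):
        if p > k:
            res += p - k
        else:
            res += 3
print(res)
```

p=3,k=1: 3>1, res = 0+2 = 2
p=3,k=2: 3>2, res = 2+1 = 3
p=3,k=3: not 3>3, res = 3+3 = 6
p=4,k=1: 4>1, res = 6+3 = 9
p=4,k=2: 4>2, res = 9+2 = 11
p=4,k=3: 4>3, res = 11+1 = 12
p=5,k=1: 5>1, res = 12+4 = 16
p=5,k=2: 5>2, res = 16+3 = 19
p=5,k=3: 5>3, res = 19+2 = 21

21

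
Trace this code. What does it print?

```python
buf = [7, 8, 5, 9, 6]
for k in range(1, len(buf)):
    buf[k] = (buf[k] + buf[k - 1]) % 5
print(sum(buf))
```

k=1: buf[1] = (8+7)%5 = 0 → [7, 0, 5, 9, 6]
k=2: buf[2] = (5+0)%5 = 0 → [7, 0, 0, 9, 6]
k=3: buf[3] = (9+0)%5 = 4 → [7, 0, 0, 4, 6]
k=4: buf[4] = (6+4)%5 = 0 → [7, 0, 0, 4, 0]
sum = 11

11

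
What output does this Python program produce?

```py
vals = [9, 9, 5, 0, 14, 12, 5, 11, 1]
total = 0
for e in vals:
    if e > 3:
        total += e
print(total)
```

65

e=9: >3, total = 0+9 = 9
e=9: >3, total = 9+9 = 18
e=5: >3, total = 18+5 = 23
e=0: not >3
e=14: >3, total = 23+14 = 37
e=12: >3, total = 37+12 = 49
e=5: >3, total = 49+5 = 54
e=11: >3, total = 54+11 = 65
e=1: not >3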